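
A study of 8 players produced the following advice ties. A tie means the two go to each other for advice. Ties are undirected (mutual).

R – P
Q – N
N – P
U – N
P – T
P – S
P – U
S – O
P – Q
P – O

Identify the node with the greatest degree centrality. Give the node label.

Degrees — N:3, O:2, P:7, Q:2, R:1, S:2, T:1, U:2.
The maximum is 7, attained only by P.

P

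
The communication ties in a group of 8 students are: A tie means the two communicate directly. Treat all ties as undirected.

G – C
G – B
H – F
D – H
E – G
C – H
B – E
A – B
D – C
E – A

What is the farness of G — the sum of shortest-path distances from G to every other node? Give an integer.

Distances from G: A:2, B:1, C:1, D:2, E:1, F:3, H:2.
Sum = 2 + 1 + 1 + 2 + 1 + 3 + 2 = 12.

12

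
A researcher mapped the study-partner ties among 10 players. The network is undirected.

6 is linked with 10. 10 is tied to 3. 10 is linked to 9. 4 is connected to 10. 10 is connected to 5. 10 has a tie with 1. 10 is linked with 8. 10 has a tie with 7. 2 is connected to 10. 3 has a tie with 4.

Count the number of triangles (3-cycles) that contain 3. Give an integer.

3's neighbors: 4 and 10.
Neighbor pairs that are themselves tied: 3–4–10. Each forms one triangle with 3, for 1 in total.

1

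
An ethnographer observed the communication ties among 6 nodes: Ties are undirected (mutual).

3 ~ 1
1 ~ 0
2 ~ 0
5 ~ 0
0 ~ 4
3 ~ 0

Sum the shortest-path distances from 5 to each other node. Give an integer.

9

Distances from 5: 0:1, 1:2, 2:2, 3:2, 4:2.
Sum = 1 + 2 + 2 + 2 + 2 = 9.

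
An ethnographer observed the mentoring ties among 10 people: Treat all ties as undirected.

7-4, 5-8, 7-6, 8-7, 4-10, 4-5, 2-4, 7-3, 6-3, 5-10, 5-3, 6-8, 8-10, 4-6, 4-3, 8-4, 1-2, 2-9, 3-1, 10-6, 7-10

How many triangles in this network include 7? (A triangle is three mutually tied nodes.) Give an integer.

8

7's neighbors: 3, 4, 6, 8, and 10.
Neighbor pairs that are themselves tied: 7–3–4; 7–3–6; 7–4–6; 7–4–8; 7–4–10; 7–6–8; 7–6–10; 7–8–10. Each forms one triangle with 7, for 8 in total.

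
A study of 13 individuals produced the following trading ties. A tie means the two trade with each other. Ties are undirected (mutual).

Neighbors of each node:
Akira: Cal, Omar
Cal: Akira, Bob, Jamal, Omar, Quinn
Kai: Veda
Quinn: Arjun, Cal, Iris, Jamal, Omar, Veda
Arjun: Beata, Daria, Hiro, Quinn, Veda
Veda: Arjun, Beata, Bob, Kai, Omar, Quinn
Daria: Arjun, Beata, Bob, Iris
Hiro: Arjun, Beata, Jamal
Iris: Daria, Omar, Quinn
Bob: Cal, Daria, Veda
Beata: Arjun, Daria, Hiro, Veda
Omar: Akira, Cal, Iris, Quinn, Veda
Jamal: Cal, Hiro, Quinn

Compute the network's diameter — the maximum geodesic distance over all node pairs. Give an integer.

Eccentricity of each node (its greatest distance to any other): Akira:3, Arjun:3, Beata:3, Bob:3, Cal:3, Daria:3, Hiro:3, Iris:3, Jamal:3, Kai:3, Omar:3, Quinn:2, Veda:2.
The maximum eccentricity is 3, realized for instance by the pair Kai–Daria via Kai – Veda – Bob – Daria. So the diameter is 3.

3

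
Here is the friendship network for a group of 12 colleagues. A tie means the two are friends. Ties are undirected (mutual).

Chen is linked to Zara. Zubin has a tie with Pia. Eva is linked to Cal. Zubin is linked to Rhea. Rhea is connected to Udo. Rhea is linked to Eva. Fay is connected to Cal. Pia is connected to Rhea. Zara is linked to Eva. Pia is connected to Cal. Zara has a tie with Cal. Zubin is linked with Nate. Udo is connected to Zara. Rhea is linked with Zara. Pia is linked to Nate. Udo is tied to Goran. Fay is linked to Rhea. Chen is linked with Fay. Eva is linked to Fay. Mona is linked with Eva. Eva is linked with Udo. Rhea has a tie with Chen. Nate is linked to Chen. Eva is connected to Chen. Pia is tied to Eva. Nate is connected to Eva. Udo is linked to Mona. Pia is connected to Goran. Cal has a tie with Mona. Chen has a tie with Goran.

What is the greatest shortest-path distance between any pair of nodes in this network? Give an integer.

3

Eccentricity of each node (its greatest distance to any other): Cal:2, Chen:2, Eva:2, Fay:2, Goran:2, Mona:3, Nate:2, Pia:2, Rhea:2, Udo:2, Zara:2, Zubin:3.
The maximum eccentricity is 3, realized for instance by the pair Zubin–Mona via Zubin – Rhea – Udo – Mona. So the diameter is 3.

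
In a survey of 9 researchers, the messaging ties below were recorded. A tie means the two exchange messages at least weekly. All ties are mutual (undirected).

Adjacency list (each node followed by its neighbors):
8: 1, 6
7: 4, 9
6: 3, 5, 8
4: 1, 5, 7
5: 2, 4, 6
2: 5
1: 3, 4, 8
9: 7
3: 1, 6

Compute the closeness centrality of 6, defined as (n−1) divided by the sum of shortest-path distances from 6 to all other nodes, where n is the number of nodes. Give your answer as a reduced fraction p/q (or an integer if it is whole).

1/2

Distances from 6: 1:2, 2:2, 3:1, 4:2, 5:1, 7:3, 8:1, 9:4. Sum = 16.
n = 9, so closeness = 8/16 = 1/2.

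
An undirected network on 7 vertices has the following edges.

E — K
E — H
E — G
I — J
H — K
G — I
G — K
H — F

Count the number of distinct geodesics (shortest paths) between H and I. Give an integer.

The shortest distance is 3. The length-3 paths are: H–E–G–I; H–K–G–I.
That gives 2 distinct shortest paths.

2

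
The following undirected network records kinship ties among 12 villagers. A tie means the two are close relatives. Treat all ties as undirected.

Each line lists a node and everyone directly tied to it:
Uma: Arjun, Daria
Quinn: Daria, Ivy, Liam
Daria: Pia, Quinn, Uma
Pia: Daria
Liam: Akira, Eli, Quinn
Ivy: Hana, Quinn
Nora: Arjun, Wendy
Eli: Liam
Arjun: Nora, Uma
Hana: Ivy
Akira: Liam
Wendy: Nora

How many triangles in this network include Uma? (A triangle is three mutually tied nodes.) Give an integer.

Uma's neighbors are Arjun and Daria, but none of them are tied to each other, so no triangle contains Uma.

0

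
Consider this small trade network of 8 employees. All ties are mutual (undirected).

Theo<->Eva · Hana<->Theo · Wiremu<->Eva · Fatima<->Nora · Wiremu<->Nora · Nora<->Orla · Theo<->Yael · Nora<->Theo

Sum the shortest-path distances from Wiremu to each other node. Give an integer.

14

Distances from Wiremu: Eva:1, Fatima:2, Hana:3, Nora:1, Orla:2, Theo:2, Yael:3.
Sum = 1 + 2 + 3 + 1 + 2 + 2 + 3 = 14.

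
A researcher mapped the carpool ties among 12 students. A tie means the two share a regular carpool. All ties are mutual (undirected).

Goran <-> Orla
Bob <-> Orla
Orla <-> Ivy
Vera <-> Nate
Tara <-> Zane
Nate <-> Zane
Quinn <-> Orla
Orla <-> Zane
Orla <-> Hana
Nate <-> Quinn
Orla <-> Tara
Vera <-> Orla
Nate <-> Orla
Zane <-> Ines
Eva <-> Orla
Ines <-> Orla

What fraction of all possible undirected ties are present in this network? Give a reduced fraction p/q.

There are 16 edges and 12 nodes, so the maximum possible is C(12,2) = 66.
Density = 16/66 = 8/33.

8/33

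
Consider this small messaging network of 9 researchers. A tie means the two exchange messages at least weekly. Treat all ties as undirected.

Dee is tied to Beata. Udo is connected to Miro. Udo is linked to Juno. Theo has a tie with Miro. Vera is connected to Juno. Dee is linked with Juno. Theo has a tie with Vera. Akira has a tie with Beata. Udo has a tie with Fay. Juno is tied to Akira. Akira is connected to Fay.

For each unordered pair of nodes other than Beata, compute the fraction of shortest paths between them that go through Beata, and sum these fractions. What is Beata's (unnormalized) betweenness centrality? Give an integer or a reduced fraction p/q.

Pairs whose geodesics pass through Beata — Fay–Dee: 1/3; Akira–Dee: 1/2.
All other pairs contribute 0.
Summing the contributions gives betweenness(Beata) = 5/6.

5/6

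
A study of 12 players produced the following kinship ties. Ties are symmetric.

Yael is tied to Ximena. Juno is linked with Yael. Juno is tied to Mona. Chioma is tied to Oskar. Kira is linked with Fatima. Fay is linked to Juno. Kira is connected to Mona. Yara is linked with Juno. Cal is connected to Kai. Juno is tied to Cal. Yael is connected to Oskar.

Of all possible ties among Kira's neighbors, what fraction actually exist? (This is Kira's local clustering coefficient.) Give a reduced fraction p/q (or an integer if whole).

0

Kira's neighbors: Fatima and Mona (k = 2).
Possible neighbor pairs: C(2,2) = 1. Edges among them: none → e = 0.
Clustering(Kira) = 0/1.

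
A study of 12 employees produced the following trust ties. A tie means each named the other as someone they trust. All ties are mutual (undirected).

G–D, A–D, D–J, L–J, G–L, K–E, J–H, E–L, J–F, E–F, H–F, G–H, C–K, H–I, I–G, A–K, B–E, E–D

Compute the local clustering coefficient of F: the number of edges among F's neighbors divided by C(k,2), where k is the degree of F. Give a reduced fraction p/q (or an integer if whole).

1/3

F's neighbors: E, H, and J (k = 3).
Possible neighbor pairs: C(3,2) = 3. Edges among them: H–J → e = 1.
Clustering(F) = 1/3.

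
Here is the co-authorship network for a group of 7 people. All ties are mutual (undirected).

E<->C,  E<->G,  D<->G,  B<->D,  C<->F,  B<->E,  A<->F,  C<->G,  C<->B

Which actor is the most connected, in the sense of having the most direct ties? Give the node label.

C

Degrees — A:1, B:3, C:4, D:2, E:3, F:2, G:3.
The maximum is 4, attained only by C.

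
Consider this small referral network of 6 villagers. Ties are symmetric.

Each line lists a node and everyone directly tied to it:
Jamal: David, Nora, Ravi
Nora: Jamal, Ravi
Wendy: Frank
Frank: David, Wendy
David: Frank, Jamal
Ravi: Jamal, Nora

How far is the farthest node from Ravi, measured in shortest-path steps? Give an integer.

Distances from Ravi: David:2, Frank:3, Jamal:1, Nora:1, Wendy:4.
The largest is 4 (to Wendy), so the eccentricity of Ravi is 4.

4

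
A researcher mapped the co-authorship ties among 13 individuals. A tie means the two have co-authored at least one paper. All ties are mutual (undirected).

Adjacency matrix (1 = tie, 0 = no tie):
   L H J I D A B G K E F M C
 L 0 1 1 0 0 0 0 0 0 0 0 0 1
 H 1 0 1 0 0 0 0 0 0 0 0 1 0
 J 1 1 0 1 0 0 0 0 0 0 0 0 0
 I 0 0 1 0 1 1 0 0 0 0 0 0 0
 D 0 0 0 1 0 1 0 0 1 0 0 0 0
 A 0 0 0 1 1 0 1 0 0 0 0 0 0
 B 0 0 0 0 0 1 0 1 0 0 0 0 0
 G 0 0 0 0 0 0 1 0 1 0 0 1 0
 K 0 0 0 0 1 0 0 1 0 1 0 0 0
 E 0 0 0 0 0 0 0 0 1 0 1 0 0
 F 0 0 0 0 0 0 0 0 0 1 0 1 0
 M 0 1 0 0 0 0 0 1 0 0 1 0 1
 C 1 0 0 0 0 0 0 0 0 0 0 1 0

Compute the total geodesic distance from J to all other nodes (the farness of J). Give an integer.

Distances from J: A:2, B:3, C:2, D:2, E:4, F:3, G:3, H:1, I:1, K:3, L:1, M:2.
Sum = 2 + 3 + 2 + 2 + 4 + 3 + 3 + 1 + 1 + 3 + 1 + 2 = 27.

27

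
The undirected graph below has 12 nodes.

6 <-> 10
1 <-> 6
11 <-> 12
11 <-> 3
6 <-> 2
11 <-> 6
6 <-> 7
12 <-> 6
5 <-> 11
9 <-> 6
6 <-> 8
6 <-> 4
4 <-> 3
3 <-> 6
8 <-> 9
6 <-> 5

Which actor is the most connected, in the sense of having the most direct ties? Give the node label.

6

Degrees — 1:1, 2:1, 3:3, 4:2, 5:2, 6:11, 7:1, 8:2, 9:2, 10:1, 11:4, 12:2.
The maximum is 11, attained only by 6.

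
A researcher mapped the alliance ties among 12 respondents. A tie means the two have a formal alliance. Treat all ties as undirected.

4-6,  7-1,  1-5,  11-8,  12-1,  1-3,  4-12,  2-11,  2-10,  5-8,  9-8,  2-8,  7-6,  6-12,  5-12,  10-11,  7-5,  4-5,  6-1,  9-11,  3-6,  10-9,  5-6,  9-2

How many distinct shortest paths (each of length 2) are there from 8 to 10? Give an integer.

The shortest distance is 2. The length-2 paths are: 8–2–10; 8–9–10; 8–11–10.
That gives 3 distinct shortest paths.

3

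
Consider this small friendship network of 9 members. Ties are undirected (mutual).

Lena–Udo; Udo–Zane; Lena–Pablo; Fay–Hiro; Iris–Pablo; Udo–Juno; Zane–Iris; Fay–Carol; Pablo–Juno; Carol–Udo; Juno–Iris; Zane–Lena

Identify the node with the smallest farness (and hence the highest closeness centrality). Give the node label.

Udo

Farness (sum of distances to all others) for each node — Carol:16, Fay:21, Hiro:28, Iris:19, Juno:16, Lena:16, Pablo:19, Udo:13, Zane:16.
The smallest farness is 13, for Udo, so Udo has the highest closeness.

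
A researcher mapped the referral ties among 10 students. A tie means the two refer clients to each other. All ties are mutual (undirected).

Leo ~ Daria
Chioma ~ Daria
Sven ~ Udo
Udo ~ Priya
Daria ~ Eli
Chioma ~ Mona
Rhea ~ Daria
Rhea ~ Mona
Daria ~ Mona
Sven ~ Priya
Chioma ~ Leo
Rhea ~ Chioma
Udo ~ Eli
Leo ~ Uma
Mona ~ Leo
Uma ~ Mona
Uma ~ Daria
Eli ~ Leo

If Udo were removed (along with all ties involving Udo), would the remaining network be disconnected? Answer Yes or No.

Removing Udo leaves {Chioma, Daria, Eli, Leo, Mona, Rhea, and Uma} with no path to {Priya and Sven}, so the network splits into 2 components. Udo is a cut vertex.

Yes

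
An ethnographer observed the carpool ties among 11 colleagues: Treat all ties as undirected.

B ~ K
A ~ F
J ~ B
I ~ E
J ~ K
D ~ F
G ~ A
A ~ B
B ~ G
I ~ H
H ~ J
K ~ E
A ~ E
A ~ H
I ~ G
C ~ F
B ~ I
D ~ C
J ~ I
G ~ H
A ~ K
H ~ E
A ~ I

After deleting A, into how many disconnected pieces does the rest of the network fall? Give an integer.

2

Without A, the remaining ties split the others into: {B, E, G, H, I, J, K}; {C, D, F}.
That's 2 separate components.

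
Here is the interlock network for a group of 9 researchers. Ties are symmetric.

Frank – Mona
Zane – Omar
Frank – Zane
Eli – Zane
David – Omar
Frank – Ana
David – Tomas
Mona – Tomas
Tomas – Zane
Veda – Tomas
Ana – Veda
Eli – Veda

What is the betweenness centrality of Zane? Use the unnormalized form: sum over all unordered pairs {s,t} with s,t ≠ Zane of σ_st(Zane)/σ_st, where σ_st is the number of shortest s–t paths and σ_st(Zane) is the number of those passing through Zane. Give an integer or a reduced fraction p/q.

Pairs whose geodesics pass through Zane — Eli–Frank: 1; Eli–Mona: 2/3; Eli–Tomas: 1/2; Eli–David: 2/3; Eli–Omar: 1; Veda–Omar: 2/3; Ana–Omar: 1; Frank–Tomas: 1/2; Frank–David: 2/3; Frank–Omar: 1; Mona–Omar: 2/3; Tomas–Omar: 1/2.
All other pairs contribute 0.
Summing the contributions gives betweenness(Zane) = 53/6.

53/6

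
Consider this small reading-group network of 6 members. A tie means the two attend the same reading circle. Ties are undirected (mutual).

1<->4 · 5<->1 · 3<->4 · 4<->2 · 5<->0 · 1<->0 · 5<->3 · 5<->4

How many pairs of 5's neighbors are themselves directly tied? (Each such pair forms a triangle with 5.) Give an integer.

5's neighbors: 0, 1, 3, and 4.
Neighbor pairs that are themselves tied: 5–0–1; 5–1–4; 5–3–4. Each forms one triangle with 5, for 3 in total.

3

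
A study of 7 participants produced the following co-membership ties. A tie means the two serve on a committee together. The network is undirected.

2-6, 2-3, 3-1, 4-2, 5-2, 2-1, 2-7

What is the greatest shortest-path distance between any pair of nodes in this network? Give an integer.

2

Eccentricity of each node (its greatest distance to any other): 1:2, 2:1, 3:2, 4:2, 5:2, 6:2, 7:2.
The maximum eccentricity is 2, realized for instance by the pair 1–4 via 1 – 2 – 4. So the diameter is 2.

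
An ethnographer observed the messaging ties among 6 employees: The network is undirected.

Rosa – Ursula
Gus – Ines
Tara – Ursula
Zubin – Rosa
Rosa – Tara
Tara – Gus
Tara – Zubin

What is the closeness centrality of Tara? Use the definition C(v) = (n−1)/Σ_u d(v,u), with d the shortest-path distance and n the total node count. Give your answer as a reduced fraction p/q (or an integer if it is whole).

5/6

Distances from Tara: Gus:1, Ines:2, Rosa:1, Ursula:1, Zubin:1. Sum = 6.
n = 6, so closeness = 5/6.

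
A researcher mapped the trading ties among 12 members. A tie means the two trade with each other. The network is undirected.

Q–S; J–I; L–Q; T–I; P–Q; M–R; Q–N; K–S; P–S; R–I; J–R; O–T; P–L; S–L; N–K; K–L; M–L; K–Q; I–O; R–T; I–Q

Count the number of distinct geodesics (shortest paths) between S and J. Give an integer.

1

The shortest distance is 3, and the only length-3 path is S–Q–I–J. So there is exactly 1 shortest path.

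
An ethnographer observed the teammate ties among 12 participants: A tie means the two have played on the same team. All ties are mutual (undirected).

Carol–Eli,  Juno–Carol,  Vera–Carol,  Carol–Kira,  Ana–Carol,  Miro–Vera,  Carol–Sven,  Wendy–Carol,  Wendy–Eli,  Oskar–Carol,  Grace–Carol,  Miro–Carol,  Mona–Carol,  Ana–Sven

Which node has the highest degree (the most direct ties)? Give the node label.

Carol

Degrees — Ana:2, Carol:11, Eli:2, Grace:1, Juno:1, Kira:1, Miro:2, Mona:1, Oskar:1, Sven:2, Vera:2, Wendy:2.
The maximum is 11, attained only by Carol.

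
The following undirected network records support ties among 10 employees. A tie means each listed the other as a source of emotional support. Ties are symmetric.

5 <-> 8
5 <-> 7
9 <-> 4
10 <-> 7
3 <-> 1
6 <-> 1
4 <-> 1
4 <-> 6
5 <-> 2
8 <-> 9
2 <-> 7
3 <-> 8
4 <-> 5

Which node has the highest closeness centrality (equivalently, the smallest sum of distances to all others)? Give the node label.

Farness (sum of distances to all others) for each node — 1:19, 2:20, 3:20, 4:15, 5:14, 6:21, 7:19, 8:17, 9:20, 10:27.
The smallest farness is 14, for 5, so 5 has the highest closeness.

5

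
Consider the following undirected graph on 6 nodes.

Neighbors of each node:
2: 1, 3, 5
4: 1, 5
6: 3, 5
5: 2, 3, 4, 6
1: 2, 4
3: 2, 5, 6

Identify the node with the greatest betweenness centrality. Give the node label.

Unnormalized betweenness of each node: 1:1/2, 2:13/6, 3:5/6, 4:5/6, 5:11/3, 6:0.
5 has the largest value, 11/3, making it the main broker — the node through which the most shortest paths run.

5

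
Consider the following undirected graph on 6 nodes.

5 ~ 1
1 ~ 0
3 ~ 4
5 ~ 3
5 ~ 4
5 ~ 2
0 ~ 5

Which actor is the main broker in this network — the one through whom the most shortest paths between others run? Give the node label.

5

Unnormalized betweenness of each node: 0:0, 1:0, 2:0, 3:0, 4:0, 5:8.
5 has the largest value, 8, making it the main broker — the node through which the most shortest paths run.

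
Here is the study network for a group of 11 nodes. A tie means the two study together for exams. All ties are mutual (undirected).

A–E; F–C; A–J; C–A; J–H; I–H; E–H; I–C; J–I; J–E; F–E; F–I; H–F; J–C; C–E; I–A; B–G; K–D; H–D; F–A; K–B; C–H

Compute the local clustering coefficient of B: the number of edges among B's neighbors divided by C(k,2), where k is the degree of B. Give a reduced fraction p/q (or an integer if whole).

0

B's neighbors: G and K (k = 2).
Possible neighbor pairs: C(2,2) = 1. Edges among them: none → e = 0.
Clustering(B) = 0/1.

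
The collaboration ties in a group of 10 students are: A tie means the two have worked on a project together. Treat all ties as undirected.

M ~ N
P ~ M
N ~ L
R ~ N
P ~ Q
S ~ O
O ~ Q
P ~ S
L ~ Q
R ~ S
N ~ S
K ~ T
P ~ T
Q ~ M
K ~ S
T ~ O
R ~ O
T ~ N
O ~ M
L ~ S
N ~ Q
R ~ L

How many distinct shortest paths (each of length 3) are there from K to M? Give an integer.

6

The shortest distance is 3. The length-3 paths are: K–T–O–M; K–S–O–M; K–T–N–M; K–S–N–M; K–T–P–M; K–S–P–M.
That gives 6 distinct shortest paths.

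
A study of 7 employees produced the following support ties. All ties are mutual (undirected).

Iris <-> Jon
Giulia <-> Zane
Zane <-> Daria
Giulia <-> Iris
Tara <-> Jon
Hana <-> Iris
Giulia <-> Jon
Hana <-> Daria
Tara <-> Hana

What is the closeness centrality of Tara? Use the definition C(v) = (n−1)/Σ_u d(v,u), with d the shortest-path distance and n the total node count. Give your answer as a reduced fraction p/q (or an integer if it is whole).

Distances from Tara: Daria:2, Giulia:2, Hana:1, Iris:2, Jon:1, Zane:3. Sum = 11.
n = 7, so closeness = 6/11.

6/11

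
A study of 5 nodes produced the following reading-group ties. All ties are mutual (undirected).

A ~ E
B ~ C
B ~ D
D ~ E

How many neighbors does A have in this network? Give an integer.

1

A is directly tied to E. That is 1 neighbor, so the degree of A is 1.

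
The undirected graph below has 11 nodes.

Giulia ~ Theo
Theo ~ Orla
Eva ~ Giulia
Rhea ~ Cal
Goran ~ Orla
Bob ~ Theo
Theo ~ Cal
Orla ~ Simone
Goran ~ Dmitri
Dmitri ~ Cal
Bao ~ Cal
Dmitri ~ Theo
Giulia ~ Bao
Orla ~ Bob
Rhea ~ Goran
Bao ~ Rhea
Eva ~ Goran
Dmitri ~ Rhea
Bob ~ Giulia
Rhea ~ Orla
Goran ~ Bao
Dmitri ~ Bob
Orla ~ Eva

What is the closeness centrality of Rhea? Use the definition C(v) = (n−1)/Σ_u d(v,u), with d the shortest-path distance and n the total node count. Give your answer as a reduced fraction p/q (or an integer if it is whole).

2/3

Distances from Rhea: Bao:1, Bob:2, Cal:1, Dmitri:1, Eva:2, Giulia:2, Goran:1, Orla:1, Simone:2, Theo:2. Sum = 15.
n = 11, so closeness = 10/15 = 2/3.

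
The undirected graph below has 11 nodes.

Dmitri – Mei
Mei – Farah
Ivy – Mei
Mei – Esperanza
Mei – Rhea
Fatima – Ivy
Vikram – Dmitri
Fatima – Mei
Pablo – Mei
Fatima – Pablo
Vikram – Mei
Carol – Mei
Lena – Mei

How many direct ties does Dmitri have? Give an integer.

Dmitri is directly tied to Mei and Vikram. That is 2 neighbors, so the degree of Dmitri is 2.

2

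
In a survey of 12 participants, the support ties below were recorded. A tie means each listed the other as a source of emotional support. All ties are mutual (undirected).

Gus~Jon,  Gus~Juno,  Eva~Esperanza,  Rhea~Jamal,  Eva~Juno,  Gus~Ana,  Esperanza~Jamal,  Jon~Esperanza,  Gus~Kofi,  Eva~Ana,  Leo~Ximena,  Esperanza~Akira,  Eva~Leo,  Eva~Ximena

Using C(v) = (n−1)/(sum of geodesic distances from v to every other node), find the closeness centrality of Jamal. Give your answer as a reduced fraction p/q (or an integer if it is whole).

Distances from Jamal: Akira:2, Ana:3, Esperanza:1, Eva:2, Gus:3, Jon:2, Juno:3, Kofi:4, Leo:3, Rhea:1, Ximena:3. Sum = 27.
n = 12, so closeness = 11/27.

11/27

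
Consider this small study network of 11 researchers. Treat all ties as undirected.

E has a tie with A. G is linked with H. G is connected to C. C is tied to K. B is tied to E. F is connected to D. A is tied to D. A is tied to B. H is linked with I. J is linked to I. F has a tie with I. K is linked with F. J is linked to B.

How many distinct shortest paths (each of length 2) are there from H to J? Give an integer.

The shortest distance is 2, and the only length-2 path is H–I–J. So there is exactly 1 shortest path.

1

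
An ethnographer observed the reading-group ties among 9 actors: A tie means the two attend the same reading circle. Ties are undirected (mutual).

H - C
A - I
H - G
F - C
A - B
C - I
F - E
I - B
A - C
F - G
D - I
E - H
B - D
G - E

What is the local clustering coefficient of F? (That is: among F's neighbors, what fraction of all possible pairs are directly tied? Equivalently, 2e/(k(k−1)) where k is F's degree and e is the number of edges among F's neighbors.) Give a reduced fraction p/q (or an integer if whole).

F's neighbors: C, E, and G (k = 3).
Possible neighbor pairs: C(3,2) = 3. Edges among them: E–G → e = 1.
Clustering(F) = 1/3.

1/3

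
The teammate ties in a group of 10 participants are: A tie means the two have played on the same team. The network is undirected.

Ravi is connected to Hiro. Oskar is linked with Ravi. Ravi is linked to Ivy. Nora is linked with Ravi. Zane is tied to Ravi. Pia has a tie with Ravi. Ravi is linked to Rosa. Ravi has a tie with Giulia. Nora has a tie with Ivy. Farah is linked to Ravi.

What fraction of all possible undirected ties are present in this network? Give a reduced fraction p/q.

There are 10 edges and 10 nodes, so the maximum possible is C(10,2) = 45.
Density = 10/45 = 2/9.

2/9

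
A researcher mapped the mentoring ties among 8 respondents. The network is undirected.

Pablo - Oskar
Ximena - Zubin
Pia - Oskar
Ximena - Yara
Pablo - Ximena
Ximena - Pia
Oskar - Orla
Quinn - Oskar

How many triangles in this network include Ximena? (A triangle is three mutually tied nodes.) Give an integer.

0

Ximena's neighbors are Pablo, Pia, Yara, and Zubin, but none of them are tied to each other, so no triangle contains Ximena.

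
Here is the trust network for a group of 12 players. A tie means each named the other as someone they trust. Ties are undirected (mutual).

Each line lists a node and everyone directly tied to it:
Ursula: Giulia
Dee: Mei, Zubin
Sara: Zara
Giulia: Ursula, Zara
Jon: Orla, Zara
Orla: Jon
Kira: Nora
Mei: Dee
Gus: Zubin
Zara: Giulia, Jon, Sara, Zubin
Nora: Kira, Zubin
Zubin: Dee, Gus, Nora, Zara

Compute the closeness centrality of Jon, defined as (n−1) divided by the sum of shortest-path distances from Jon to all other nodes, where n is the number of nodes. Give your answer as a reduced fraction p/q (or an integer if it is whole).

11/28

Distances from Jon: Dee:3, Giulia:2, Gus:3, Kira:4, Mei:4, Nora:3, Orla:1, Sara:2, Ursula:3, Zara:1, Zubin:2. Sum = 28.
n = 12, so closeness = 11/28.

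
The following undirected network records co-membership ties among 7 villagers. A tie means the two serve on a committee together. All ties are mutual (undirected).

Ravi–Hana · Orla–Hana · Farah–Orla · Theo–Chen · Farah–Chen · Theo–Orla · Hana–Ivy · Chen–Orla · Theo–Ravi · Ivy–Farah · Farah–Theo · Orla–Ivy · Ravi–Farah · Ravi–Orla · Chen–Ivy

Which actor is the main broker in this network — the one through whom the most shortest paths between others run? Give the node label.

Orla

Unnormalized betweenness of each node: Chen:1/3, Farah:1, Hana:1/3, Ivy:5/6, Orla:7/3, Ravi:5/6, Theo:1/3.
Orla has the largest value, 7/3, making it the main broker — the node through which the most shortest paths run.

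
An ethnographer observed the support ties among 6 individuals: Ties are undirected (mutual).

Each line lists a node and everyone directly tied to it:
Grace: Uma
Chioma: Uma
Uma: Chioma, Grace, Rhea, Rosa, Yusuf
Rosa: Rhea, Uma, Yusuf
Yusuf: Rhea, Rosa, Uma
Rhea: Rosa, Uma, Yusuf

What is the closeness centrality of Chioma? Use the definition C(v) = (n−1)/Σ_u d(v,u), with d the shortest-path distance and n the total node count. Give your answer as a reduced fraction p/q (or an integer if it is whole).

Distances from Chioma: Grace:2, Rhea:2, Rosa:2, Uma:1, Yusuf:2. Sum = 9.
n = 6, so closeness = 5/9.

5/9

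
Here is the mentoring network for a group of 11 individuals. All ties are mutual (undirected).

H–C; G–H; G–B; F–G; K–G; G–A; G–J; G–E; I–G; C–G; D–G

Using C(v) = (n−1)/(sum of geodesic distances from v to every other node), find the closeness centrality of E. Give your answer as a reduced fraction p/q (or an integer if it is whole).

Distances from E: A:2, B:2, C:2, D:2, F:2, G:1, H:2, I:2, J:2, K:2. Sum = 19.
n = 11, so closeness = 10/19.

10/19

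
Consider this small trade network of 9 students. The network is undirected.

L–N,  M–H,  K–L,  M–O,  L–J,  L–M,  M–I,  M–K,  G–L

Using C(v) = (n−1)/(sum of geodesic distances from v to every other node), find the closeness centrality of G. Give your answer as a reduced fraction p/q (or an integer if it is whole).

Distances from G: H:3, I:3, J:2, K:2, L:1, M:2, N:2, O:3. Sum = 18.
n = 9, so closeness = 8/18 = 4/9.

4/9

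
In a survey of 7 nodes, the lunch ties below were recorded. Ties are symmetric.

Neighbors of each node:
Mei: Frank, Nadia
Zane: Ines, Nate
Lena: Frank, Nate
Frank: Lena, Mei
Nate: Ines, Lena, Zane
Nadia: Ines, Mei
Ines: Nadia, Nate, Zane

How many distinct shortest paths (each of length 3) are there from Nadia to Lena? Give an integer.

The shortest distance is 3. The length-3 paths are: Nadia–Mei–Frank–Lena; Nadia–Ines–Nate–Lena.
That gives 2 distinct shortest paths.

2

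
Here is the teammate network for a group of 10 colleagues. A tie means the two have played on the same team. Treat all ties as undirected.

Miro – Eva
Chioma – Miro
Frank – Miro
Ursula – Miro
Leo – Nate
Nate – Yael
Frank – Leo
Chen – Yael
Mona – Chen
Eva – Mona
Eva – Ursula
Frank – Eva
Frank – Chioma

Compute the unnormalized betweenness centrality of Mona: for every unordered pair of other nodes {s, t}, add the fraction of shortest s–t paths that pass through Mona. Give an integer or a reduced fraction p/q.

Pairs whose geodesics pass through Mona — Frank–Chen: 1; Chioma–Chen: 2/2; Miro–Chen: 1; Miro–Yael: 1/2; Ursula–Chen: 1; Ursula–Yael: 1; Eva–Chen: 1; Eva–Yael: 1.
All other pairs contribute 0.
Summing the contributions gives betweenness(Mona) = 15/2.

15/2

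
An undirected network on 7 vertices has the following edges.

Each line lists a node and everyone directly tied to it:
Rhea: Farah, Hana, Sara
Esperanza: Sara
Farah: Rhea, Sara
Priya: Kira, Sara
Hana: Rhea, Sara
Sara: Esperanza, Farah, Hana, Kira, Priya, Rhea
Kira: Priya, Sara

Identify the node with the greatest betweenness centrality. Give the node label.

Sara

Unnormalized betweenness of each node: Esperanza:0, Farah:0, Hana:0, Kira:0, Priya:0, Rhea:1/2, Sara:23/2.
Sara has the largest value, 23/2, making it the main broker — the node through which the most shortest paths run.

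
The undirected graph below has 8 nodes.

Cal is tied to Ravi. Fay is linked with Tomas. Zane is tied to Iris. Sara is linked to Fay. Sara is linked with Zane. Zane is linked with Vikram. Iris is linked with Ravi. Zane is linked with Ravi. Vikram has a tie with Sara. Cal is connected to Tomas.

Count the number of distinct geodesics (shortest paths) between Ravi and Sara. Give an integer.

1

The shortest distance is 2, and the only length-2 path is Ravi–Zane–Sara. So there is exactly 1 shortest path.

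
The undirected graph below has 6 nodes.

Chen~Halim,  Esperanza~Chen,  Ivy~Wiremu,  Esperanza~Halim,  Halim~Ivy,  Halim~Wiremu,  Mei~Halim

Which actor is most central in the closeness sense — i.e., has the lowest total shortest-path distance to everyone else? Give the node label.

Farness (sum of distances to all others) for each node — Chen:8, Esperanza:8, Halim:5, Ivy:8, Mei:9, Wiremu:8.
The smallest farness is 5, for Halim, so Halim has the highest closeness.

Halim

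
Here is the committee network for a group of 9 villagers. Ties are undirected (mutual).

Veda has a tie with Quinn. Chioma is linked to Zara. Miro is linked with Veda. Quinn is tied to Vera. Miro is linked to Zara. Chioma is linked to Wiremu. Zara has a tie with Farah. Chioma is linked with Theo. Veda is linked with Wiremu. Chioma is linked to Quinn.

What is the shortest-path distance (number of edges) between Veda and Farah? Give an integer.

One shortest route is Veda – Miro – Zara – Farah, which uses 3 edges, and at distance 2 from Veda we only reach {Chioma, Vera, Zara}, which does not include Farah. So d(Veda,Farah) = 3.

3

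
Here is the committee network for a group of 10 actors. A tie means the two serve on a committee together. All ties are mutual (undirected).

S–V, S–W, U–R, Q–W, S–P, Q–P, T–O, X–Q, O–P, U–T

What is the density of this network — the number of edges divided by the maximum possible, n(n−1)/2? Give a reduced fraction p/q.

2/9

There are 10 edges and 10 nodes, so the maximum possible is C(10,2) = 45.
Density = 10/45 = 2/9.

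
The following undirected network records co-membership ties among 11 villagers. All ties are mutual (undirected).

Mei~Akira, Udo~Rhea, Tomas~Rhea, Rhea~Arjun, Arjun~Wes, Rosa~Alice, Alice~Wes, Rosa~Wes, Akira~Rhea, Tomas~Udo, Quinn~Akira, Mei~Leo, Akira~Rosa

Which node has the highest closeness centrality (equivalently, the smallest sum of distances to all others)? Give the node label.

Akira

Farness (sum of distances to all others) for each node — Akira:16, Alice:27, Arjun:22, Leo:32, Mei:23, Quinn:25, Rhea:18, Rosa:20, Tomas:26, Udo:26, Wes:23.
The smallest farness is 16, for Akira, so Akira has the highest closeness.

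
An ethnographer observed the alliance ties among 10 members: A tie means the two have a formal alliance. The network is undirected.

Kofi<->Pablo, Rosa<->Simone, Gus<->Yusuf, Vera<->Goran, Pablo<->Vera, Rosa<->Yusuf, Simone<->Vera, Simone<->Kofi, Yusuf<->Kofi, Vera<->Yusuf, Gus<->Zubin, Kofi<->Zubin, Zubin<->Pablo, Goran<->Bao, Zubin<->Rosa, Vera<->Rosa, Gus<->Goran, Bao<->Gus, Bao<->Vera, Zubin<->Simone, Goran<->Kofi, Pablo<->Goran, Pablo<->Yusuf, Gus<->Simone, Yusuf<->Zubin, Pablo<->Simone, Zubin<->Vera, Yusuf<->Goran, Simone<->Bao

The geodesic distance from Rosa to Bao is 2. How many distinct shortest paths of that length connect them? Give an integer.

2

The shortest distance is 2. The length-2 paths are: Rosa–Simone–Bao; Rosa–Vera–Bao.
That gives 2 distinct shortest paths.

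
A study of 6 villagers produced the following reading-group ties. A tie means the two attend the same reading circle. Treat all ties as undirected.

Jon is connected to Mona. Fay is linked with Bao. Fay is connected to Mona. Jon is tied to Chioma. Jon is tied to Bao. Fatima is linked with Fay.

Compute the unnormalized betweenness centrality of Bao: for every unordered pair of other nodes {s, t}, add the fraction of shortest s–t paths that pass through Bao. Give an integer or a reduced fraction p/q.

2

Pairs whose geodesics pass through Bao — Chioma–Fatima: 1/2; Chioma–Fay: 1/2; Fatima–Jon: 1/2; Fay–Jon: 1/2.
All other pairs contribute 0.
Summing the contributions gives betweenness(Bao) = 2.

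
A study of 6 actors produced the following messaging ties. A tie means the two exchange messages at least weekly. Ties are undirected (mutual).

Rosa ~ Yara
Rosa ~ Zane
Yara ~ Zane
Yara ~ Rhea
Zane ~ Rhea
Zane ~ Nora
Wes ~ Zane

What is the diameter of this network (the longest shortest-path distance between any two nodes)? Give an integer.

2

Eccentricity of each node (its greatest distance to any other): Nora:2, Rhea:2, Rosa:2, Wes:2, Yara:2, Zane:1.
The maximum eccentricity is 2, realized for instance by the pair Rosa–Nora via Rosa – Zane – Nora. So the diameter is 2.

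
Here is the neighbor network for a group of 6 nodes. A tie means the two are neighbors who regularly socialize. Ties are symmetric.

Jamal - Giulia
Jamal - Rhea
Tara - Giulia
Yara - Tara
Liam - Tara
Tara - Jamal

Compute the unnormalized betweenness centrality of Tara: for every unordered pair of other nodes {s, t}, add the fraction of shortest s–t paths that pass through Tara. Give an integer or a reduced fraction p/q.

Pairs whose geodesics pass through Tara — Giulia–Yara: 1; Giulia–Liam: 1; Yara–Rhea: 1; Yara–Jamal: 1; Yara–Liam: 1; Rhea–Liam: 1; Jamal–Liam: 1.
All other pairs contribute 0.
Summing the contributions gives betweenness(Tara) = 7.

7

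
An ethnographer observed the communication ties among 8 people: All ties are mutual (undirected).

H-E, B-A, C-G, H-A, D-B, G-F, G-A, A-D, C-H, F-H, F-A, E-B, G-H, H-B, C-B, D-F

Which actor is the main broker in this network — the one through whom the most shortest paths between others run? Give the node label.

Unnormalized betweenness of each node: A:3/2, B:11/3, C:1/3, D:1/3, E:0, F:5/6, G:5/6, H:9/2.
H has the largest value, 9/2, making it the main broker — the node through which the most shortest paths run.

H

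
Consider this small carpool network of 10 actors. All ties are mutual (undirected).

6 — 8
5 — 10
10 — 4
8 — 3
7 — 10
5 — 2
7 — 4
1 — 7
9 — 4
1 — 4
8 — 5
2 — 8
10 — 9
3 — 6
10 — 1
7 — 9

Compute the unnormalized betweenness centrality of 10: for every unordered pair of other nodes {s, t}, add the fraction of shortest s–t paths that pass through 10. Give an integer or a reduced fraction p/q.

Pairs whose geodesics pass through 10 — 6–1: 1; 6–7: 1; 6–9: 1; 6–4: 1; 5–1: 1; 5–7: 1; 5–9: 1; 5–4: 1; 8–1: 1; 8–7: 1; 8–9: 1; 8–4: 1; 3–1: 1; 3–7: 1 … (+7 more pairs).
All other pairs contribute 0.
Summing the contributions gives betweenness(10) = 61/3.

61/3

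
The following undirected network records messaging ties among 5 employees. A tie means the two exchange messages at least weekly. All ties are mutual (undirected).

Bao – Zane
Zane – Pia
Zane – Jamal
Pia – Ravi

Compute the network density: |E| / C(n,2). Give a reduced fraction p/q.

There are 4 edges and 5 nodes, so the maximum possible is C(5,2) = 10.
Density = 4/10 = 2/5.

2/5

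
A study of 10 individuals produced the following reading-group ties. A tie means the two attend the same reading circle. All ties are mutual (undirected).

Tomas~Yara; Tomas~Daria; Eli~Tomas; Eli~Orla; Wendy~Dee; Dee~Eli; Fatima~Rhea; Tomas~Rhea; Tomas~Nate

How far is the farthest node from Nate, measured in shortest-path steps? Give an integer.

4

Distances from Nate: Daria:2, Dee:3, Eli:2, Fatima:3, Orla:3, Rhea:2, Tomas:1, Wendy:4, Yara:2.
The largest is 4 (to Wendy), so the eccentricity of Nate is 4.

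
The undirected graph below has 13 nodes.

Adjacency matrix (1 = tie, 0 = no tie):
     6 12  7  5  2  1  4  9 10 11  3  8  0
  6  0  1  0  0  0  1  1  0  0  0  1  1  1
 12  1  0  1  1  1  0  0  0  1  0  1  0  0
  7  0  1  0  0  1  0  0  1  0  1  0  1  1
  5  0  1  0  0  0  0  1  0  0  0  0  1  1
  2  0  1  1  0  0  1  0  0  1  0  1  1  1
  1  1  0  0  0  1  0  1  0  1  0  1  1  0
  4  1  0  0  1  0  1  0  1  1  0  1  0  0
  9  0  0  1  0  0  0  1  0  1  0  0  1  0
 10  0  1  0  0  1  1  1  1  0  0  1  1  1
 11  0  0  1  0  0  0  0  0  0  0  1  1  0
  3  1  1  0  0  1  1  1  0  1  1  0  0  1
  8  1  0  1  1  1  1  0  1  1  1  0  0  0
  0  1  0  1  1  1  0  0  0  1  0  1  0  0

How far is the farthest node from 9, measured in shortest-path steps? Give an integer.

2

Distances from 9: 0:2, 1:2, 2:2, 3:2, 4:1, 5:2, 6:2, 7:1, 8:1, 10:1, 11:2, 12:2.
The largest is 2 (to 12, 2, 1, 3, 0, 11, 6, and 5), so the eccentricity of 9 is 2.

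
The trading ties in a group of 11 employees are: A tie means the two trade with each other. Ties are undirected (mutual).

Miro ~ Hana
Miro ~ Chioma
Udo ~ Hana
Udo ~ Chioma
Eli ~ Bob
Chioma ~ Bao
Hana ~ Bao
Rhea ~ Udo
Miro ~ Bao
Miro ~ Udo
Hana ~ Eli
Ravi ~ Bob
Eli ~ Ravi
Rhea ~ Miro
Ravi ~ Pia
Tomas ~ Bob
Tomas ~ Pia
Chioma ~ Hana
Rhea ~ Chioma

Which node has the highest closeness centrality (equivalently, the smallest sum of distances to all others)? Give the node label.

Farness (sum of distances to all others) for each node — Bao:23, Bob:23, Chioma:21, Eli:18, Hana:17, Miro:21, Pia:30, Ravi:23, Rhea:28, Tomas:30, Udo:22.
The smallest farness is 17, for Hana, so Hana has the highest closeness.

Hana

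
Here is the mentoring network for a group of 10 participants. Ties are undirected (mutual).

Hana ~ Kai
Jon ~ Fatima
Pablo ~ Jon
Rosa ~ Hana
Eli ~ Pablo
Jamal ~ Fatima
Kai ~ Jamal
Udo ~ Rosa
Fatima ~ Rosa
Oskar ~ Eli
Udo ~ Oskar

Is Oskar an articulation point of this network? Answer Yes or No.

Even without Oskar, every remaining node can still reach every other (the residual graph is connected), so Oskar is not a cut vertex.

No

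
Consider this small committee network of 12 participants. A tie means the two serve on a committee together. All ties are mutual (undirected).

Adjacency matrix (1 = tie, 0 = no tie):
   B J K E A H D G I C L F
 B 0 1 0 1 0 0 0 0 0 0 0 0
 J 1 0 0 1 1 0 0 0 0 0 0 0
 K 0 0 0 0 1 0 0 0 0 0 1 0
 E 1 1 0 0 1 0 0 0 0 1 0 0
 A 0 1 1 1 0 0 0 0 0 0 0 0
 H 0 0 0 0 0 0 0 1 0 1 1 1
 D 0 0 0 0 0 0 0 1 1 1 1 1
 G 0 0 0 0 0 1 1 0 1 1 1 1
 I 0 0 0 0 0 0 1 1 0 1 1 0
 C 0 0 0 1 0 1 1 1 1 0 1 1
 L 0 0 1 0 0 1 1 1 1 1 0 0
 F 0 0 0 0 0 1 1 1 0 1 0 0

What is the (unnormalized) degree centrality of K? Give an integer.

K is directly tied to A and L. That is 2 neighbors, so the degree of K is 2.

2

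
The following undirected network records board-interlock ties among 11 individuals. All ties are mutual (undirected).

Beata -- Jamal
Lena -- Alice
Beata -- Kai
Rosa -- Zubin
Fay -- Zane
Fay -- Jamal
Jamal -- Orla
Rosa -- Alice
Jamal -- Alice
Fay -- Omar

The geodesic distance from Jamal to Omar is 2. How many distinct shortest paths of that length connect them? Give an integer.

1

The shortest distance is 2, and the only length-2 path is Jamal–Fay–Omar. So there is exactly 1 shortest path.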